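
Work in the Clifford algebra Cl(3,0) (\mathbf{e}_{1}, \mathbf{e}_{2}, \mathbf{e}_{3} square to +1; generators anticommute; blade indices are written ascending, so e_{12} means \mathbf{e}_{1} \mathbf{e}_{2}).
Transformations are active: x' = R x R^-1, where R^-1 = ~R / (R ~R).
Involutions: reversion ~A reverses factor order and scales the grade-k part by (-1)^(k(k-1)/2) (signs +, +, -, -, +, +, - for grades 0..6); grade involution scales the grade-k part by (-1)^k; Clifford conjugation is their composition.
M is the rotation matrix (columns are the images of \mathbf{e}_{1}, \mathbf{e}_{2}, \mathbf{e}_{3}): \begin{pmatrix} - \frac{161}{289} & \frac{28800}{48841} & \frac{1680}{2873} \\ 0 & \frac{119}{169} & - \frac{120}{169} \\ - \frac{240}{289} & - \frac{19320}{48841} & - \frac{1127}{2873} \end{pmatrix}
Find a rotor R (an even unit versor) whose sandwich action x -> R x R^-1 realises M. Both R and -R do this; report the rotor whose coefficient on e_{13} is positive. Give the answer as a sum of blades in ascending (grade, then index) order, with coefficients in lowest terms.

Method: write R = a + b12*e_{12} + b13*e_{13} + b23*e_{23} with a^2 + b12^2 + b13^2 + b23^2 = 1 (so R^-1 = ~R). Expanding the columns R e_j ~R gives tr M = 4a^2 - 1 and, from the antisymmetric part, M21 - M12 = -4a*b12, M13 - M31 = 4a*b13, M32 - M23 = -4a*b23.
Here tr M = -\frac{11977}{48841}, so a^2 = (1 + tr M)/4 = \frac{9216}{48841} and a = ±\frac{96}{221}. Taking a = \frac{96}{221}: M21 - M12 = -\frac{28800}{48841}, M13 - M31 = \frac{69120}{48841}, M32 - M23 = \frac{15360}{48841}, giving b12 = \frac{75}{221}, b13 = \frac{180}{221}, b23 = -\frac{40}{221}, i.e. R = \frac{96}{221} + \frac{75}{221} e_{12} + \frac{180}{221} e_{13} - \frac{40}{221} e_{23}.
Its e_{13} coefficient is already positive.
Answer: \frac{96}{221} + \frac{75}{221} e_{12} + \frac{180}{221} e_{13} - \frac{40}{221} e_{23}. Sheet selection: the two-to-one cover makes ±R indistinguishable at the matrix level (trace -\frac{11977}{48841}), so uniqueness comes from the required sign on e_{13}.


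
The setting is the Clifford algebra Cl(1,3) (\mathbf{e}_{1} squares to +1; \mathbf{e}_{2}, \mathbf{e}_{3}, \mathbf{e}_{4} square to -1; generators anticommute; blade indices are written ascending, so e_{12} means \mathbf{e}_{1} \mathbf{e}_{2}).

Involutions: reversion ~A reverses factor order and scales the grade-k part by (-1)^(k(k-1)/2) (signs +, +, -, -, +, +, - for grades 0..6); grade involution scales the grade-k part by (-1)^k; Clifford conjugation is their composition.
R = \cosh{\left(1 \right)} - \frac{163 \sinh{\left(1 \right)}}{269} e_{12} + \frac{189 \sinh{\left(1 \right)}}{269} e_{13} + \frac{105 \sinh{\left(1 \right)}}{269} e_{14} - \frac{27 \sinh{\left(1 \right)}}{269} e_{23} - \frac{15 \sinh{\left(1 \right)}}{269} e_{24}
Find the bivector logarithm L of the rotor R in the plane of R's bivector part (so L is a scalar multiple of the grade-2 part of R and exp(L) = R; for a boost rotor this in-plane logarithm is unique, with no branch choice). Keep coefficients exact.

The scalar part of R is \cosh{\left(1 \right)}, which determines |rapidity| via cosh; the sign lives in the bivector part, and pairing them (bivector part over sinh of the rapidity = the plane) gives the unique in-plane L = rapidity * plane.
Concretely: cosh(rapidity) = \cosh{\left(1 \right)} gives rapidity = ±1, and since rapidity/sinh(rapidity) is even the sign is immaterial: L = (rapidity/sinh(rapidity)) * <R>_2 = (\frac{1}{\sinh{\left(1 \right)}}) * <R>_2.
Answer: - \frac{163}{269} e_{12} + \frac{189}{269} e_{13} + \frac{105}{269} e_{14} - \frac{27}{269} e_{23} - \frac{15}{269} e_{24}


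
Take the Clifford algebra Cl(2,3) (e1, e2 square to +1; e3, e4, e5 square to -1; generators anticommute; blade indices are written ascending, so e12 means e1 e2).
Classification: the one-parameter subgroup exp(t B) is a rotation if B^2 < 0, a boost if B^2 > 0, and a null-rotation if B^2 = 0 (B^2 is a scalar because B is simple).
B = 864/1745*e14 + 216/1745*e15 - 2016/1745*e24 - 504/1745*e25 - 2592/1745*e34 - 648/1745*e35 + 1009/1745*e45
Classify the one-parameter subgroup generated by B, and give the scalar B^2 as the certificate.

B^2 term by term: the squares give (864/1745)^2*(e14)^2 + (216/1745)^2*(e15)^2 + (-2016/1745)^2*(e24)^2 + (-504/1745)^2*(e25)^2 + (-2592/1745)^2*(e34)^2 + (-648/1745)^2*(e35)^2 + (1009/1745)^2*(e45)^2 = 746496/3045025*(+1) + 46656/3045025*(+1) + 4064256/3045025*(+1) + 254016/3045025*(+1) + 6718464/3045025*(-1) + 419904/3045025*(-1) + 1018081/3045025*(-1) = -1 (each basis 2-blade squares to minus the product of its generators' squares); cross terms between blades sharing an index anticommute and cancel; the commuting (index-disjoint) pairs give grade-4 terms 2*c*c'*(blade product), which cancel blade by blade — e1245: 870912/3045025 - 870912/3045025 = 0; e1345: 1119744/3045025 - 1119744/3045025 = 0; e2345: -2612736/3045025 + 2612736/3045025 = 0 — confirming B is simple. So B^2 = -1.
Answer: rotation, certificate B^2 = -1. Why this suffices: the scalar -1 survives any versor conjugation, so its sign alone determines the class however B is presented.


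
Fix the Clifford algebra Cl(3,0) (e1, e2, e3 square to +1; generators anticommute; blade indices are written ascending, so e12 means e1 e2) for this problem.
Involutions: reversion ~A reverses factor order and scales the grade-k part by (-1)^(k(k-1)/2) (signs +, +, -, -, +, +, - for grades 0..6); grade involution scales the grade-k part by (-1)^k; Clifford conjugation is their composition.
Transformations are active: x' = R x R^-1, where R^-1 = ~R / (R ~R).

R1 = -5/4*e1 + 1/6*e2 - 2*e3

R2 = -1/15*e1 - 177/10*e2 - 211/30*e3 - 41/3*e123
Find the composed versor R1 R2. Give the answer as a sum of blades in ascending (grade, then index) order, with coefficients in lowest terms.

Distribute over the terms of R1 (each basis-blade product reordered to ascending indices, repeated generators contracted through their squares):
(-5/4*e1) R2 = 1/12 + 177/8*e12 + 211/24*e13 + 205/12*e23
(1/6*e2) R2 = -59/20 + 1/90*e12 + 41/18*e13 - 211/180*e23
(-2*e3) R2 = 211/15 + 82/3*e12 - 2/15*e13 - 177/5*e23
Summing the partial products and collecting blades:
Answer: 56/5 + 17809/360*e12 + 3937/360*e13 - 877/45*e23


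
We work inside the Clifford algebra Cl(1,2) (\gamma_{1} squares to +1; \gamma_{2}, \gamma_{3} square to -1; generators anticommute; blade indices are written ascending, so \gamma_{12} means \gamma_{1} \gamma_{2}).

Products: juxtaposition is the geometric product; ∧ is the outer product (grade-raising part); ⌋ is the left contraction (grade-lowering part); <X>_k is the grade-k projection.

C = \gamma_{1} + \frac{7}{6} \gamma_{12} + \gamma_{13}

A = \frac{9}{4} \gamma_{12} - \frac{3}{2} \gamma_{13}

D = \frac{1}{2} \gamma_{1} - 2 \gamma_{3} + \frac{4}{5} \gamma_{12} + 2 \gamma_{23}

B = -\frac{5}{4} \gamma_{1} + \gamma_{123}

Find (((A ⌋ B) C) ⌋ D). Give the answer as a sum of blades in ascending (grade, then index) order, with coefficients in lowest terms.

step 1: \frac{3}{2} \gamma_{2} + \frac{9}{4} \gamma_{3}
step 2: 4 \gamma_{1} - \frac{3}{2} \gamma_{12} - \frac{9}{4} \gamma_{13} + \frac{9}{8} \gamma_{123}
step 3: \frac{4}{5} + \frac{16}{5} \gamma_{2}
Answer: \frac{4}{5} + \frac{16}{5} \gamma_{2}


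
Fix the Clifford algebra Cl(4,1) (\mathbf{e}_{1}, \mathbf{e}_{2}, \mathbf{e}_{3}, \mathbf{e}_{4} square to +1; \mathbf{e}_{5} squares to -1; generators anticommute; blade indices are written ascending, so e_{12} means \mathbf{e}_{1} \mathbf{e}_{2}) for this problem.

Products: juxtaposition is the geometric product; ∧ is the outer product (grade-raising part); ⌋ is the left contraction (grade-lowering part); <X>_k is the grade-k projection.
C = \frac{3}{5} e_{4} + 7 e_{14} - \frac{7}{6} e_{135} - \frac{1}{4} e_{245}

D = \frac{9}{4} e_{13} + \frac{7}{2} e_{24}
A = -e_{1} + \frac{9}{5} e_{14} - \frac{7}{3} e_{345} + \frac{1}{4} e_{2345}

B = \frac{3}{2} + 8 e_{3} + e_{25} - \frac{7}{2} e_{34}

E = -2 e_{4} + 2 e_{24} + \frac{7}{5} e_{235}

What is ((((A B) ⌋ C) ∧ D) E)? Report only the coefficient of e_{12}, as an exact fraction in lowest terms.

step 1: -\frac{3}{2} e_{1} - \frac{49}{6} e_{5} - \frac{17}{10} e_{13} + \frac{27}{10} e_{14} + \frac{7}{8} e_{25} + \frac{1}{4} e_{34} - \frac{56}{3} e_{45} - e_{125} - \frac{109}{10} e_{134} - \frac{7}{3} e_{234} + 2 e_{245} - \frac{7}{2} e_{345} - \frac{9}{5} e_{1245} + \frac{3}{8} e_{2345}
step 2: -\frac{97}{5} + \frac{14}{3} e_{2} - \frac{329}{32} e_{4} - \frac{119}{60} e_{5} - \frac{343}{36} e_{13} - \frac{49}{24} e_{24} + \frac{7}{4} e_{35}
step 3: -\frac{873}{20} e_{13} - \frac{679}{10} e_{24} - \frac{21}{2} e_{123} - \frac{2961}{128} e_{134} - \frac{357}{80} e_{135} - \frac{833}{120} e_{245} + \frac{10927}{288} e_{1234} - \frac{49}{8} e_{2345}
step 4: \frac{679}{5} + \frac{679}{5} e_{2} - \frac{343}{40} e_{4} + \frac{833}{60} e_{5} - \frac{2499}{400} e_{12} + \frac{70357}{576} e_{13} + \frac{147}{10} e_{15} - \frac{833}{60} e_{25} + \frac{5831}{600} e_{34} - \frac{49}{4} e_{35} - \frac{70357}{576} e_{123} + \frac{6111}{100} e_{125} + \frac{1083}{10} e_{134} - \frac{76489}{1440} e_{145} - \frac{49}{4} e_{235} - \frac{4753}{50} e_{345} + \frac{1083}{10} e_{1234} + \frac{20727}{640} e_{1245} - \frac{357}{40} e_{1345} + \frac{357}{40} e_{12345}
Answer: -\frac{2499}{400}


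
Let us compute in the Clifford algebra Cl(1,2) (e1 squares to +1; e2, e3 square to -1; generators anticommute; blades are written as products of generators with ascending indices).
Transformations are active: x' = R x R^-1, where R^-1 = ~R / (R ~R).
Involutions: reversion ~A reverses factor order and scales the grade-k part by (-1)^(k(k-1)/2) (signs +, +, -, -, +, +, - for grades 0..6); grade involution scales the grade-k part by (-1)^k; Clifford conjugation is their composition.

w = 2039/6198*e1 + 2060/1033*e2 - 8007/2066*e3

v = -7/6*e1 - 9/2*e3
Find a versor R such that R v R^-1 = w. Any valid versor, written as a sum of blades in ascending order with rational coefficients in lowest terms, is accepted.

Reasoning: v^2 = w^2 = -170/9 since conjugation preserves the quadratic form; R = v + w = -2596/3099*e1 + 2060/1033*e2 - 8652/1033*e3 is then valid when invertible, keeping its own part and reversing (v - w)/2.
Answer: -2596/3099*e1 + 2060/1033*e2 - 8652/1033*e3


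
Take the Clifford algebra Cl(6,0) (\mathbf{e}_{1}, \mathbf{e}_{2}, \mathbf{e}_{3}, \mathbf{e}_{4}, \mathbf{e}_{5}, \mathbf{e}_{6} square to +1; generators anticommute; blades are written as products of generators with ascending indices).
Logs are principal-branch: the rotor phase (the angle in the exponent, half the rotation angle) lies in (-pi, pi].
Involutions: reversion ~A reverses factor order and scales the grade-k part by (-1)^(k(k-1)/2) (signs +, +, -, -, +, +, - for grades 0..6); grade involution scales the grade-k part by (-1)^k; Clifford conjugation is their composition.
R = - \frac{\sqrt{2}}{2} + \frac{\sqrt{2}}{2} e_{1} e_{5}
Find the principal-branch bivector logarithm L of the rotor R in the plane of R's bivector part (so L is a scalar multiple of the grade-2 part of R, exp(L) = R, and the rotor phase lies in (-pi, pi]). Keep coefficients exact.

The scalar part of R is - \frac{\sqrt{2}}{2}, and that scalar determines the rotor phase on the principal branch; recovering the unit plane as bivector-part over sine of the phase gives L = phase * plane.
Concretely: cos(phase) = - \frac{\sqrt{2}}{2} gives phase = ±\frac{3 \pi}{4}, and since phase/sin(phase) is even the sign is immaterial: L = (phase/sin(phase)) * <R>_2 = (\frac{3 \sqrt{2} \pi}{4}) * <R>_2.
Answer: \frac{3 \pi}{4} e_{1} e_{5}


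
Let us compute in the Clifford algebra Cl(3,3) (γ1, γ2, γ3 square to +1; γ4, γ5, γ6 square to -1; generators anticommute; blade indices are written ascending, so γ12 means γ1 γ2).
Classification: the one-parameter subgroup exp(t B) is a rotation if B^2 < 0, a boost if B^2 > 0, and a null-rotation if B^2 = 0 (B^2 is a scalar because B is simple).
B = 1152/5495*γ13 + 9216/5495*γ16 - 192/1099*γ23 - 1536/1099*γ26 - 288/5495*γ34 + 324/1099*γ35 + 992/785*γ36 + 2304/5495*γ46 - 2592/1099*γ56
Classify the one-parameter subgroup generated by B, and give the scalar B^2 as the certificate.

B^2 term by term: the squares give (1152/5495)^2*(γ13)^2 + (9216/5495)^2*(γ16)^2 + (-192/1099)^2*(γ23)^2 + (-1536/1099)^2*(γ26)^2 + (-288/5495)^2*(γ34)^2 + (324/1099)^2*(γ35)^2 + (992/785)^2*(γ36)^2 + (2304/5495)^2*(γ46)^2 + (-2592/1099)^2*(γ56)^2 = 1327104/30195025*(-1) + 84934656/30195025*(+1) + 36864/1207801*(-1) + 2359296/1207801*(+1) + 82944/30195025*(+1) + 104976/1207801*(+1) + 984064/616225*(+1) + 5308416/30195025*(-1) + 6718464/1207801*(-1) = 16/25 (each basis 2-blade squares to minus the product of its generators' squares); cross terms between blades sharing an index anticommute and cancel; the commuting (index-disjoint) pairs give grade-4 terms 2*c*c'*(blade product), which cancel blade by blade — γ1236: 3538944/6039005 - 3538944/6039005 = 0; γ1346: 5308416/30195025 - 5308416/30195025 = 0; γ1356: -5971968/6039005 + 5971968/6039005 = 0; γ2346: -884736/6039005 + 884736/6039005 = 0; γ2356: 995328/1207801 - 995328/1207801 = 0; γ3456: 1492992/6039005 - 1492992/6039005 = 0 — confirming B is simple. So B^2 = 16/25.
Answer: boost, certificate B^2 = 16/25. The class reads off the invariant scalar 16/25 directly.


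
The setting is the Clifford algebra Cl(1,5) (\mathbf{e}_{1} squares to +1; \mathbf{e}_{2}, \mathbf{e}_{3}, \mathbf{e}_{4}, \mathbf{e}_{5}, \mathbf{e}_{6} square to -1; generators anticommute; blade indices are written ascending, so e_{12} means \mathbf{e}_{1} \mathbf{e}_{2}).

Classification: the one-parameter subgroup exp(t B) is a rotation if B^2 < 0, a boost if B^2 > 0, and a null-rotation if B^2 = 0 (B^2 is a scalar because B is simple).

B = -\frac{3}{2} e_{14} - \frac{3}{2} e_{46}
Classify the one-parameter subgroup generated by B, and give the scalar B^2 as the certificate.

B^2 term by term: the squares give (-\frac{3}{2})^2*(e_{14})^2 + (-\frac{3}{2})^2*(e_{46})^2 = \frac{9}{4}*(+1) + \frac{9}{4}*(-1) = 0 (each basis 2-blade squares to minus the product of its generators' squares); cross terms between blades sharing an index anticommute and cancel. So B^2 = 0.
Answer: null-rotation, certificate B^2 = 0. One invariant decides it: the square 0 survives every conjugation, and its sign is exactly the classification.


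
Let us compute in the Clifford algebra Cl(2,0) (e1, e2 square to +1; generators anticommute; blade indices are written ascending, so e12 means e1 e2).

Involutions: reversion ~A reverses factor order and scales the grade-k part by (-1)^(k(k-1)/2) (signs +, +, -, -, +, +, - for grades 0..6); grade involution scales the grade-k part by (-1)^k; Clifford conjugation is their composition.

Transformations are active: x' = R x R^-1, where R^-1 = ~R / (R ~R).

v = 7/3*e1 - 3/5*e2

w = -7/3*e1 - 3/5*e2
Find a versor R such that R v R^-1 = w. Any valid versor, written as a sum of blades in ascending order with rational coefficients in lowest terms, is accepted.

Since q(v) = q(w) = 1306/225, the sum R = v + w = -6/5*e2 does the job whenever invertible.
Answer: -6/5*e2


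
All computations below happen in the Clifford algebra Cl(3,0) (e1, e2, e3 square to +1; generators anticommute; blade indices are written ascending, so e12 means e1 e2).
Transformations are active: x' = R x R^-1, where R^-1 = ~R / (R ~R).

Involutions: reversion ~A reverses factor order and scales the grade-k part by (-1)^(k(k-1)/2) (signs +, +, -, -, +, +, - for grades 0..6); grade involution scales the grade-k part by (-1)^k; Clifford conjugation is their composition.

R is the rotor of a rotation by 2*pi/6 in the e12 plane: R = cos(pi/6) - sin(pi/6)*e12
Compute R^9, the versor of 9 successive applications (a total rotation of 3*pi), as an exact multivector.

Half-angle bookkeeping: 9 applications in e12 add up to rotor phase 9*pi/6 = 3*pi/2, so R^9 = cos(3*pi/2) - sin(3*pi/2)*e12.
cos(3*pi/2) = 0 and sin(3*pi/2) = -1, so R^9 = e12. The net rotation is 1*pi (after discarding 1 full turn, each of which contributes a factor -1 to the rotor); the rotor keeps the half-angle phase exactly.
Answer: e12


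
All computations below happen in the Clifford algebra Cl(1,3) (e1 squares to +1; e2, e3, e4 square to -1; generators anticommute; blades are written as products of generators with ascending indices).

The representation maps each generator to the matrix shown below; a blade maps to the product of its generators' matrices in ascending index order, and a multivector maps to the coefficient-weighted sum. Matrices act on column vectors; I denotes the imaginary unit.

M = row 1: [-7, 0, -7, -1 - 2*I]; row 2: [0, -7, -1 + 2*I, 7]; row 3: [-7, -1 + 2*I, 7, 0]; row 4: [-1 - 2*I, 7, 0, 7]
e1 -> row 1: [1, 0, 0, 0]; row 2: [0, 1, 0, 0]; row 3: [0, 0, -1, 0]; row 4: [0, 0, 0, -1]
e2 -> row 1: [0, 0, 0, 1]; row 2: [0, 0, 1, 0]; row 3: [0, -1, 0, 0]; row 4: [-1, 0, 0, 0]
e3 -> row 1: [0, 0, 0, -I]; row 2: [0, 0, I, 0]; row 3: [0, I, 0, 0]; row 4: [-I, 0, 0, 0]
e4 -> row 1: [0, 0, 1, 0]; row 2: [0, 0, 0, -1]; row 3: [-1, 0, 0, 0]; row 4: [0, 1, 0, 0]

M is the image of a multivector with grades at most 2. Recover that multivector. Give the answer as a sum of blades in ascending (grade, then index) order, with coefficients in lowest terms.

Method: the blade images are trace-orthogonal — tr(rho(e_A) rho(e_B)^-1) = 4 if A = B and 0 otherwise — and rho(e_A)^-1 = (e_A)^2 * rho(e_A) with (e_A)^2 = +1 or -1, so the coefficient of e_A in the preimage is (e_A)^2 * tr(M rho(e_A))/4.
Nonzero projections over blades of grade <= 2: e1: (e1)^2 = +1, tr(M rho(e1)) = -28, coefficient -7; e3: (e3)^2 = -1, tr(M rho(e3)) = -8, coefficient 2; e1 e2: (e1 e2)^2 = +1, tr(M rho(e1 e2)) = -4, coefficient -1; e1 e4: (e1 e4)^2 = +1, tr(M rho(e1 e4)) = -28, coefficient -7. Every other blade of grade <= 2 projects to 0.
Answer: -7*e1 + 2*e3 - e1 e2 - 7*e1 e4


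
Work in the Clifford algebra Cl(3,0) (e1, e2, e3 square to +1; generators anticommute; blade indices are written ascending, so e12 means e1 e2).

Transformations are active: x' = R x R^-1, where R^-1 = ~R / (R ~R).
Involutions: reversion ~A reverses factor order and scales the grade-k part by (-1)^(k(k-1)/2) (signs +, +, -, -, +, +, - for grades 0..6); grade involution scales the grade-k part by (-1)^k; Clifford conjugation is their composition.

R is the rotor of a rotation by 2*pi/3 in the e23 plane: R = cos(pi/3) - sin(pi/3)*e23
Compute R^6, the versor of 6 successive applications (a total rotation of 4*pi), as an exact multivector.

Rotor phase runs at HALF the rotation angle; powers of one rotor simply add phase, so after 6 steps in e23 the phase is 6*pi/3 = 2*pi and R^6 = cos(2*pi) - sin(2*pi)*e23.
cos(2*pi) = 1 and sin(2*pi) = 0, so R^6 = 1. The total rotation 4*pi is 2 full turns, so every vector returns to itself, yet the rotor is +1, back on the identity sheet (an even number of 2*pi turns).
Answer: 1


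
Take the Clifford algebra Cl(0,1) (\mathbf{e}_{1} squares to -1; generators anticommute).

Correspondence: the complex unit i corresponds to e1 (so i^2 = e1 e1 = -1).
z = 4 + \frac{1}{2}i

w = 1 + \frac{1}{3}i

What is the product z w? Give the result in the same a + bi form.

In blades: z = 4 + \frac{1}{2} e_{1}, w = 1 + \frac{1}{3} e_{1}.
Distribute z over w term by term (generator squares from the signature, products reordered to ascending indices): (4)*w = 4 + \frac{4}{3} e_{1}; (\frac{1}{2} e_{1})*w = -\frac{1}{6} + \frac{1}{2} e_{1}.
Sum: \frac{23}{6} + \frac{11}{6} e_{1}; translating back through the correspondence:
Answer: \frac{23}{6} + \frac{11}{6}i


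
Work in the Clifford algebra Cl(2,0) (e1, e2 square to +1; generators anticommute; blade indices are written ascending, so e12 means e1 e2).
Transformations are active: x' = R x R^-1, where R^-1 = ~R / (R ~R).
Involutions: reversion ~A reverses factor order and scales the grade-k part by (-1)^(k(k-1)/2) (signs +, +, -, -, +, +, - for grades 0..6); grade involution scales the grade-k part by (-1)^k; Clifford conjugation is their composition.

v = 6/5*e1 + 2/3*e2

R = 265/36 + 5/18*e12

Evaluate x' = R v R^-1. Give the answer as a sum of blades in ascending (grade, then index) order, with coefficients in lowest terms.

~R = 265/36 - 5/18*e12, and R ~R = 70325/1296, so R^-1 = ~R / (70325/1296).
R v = 487/54*e1 + 247/54*e2
Answer: 10522/8439*e1 + 8078/14065*e2


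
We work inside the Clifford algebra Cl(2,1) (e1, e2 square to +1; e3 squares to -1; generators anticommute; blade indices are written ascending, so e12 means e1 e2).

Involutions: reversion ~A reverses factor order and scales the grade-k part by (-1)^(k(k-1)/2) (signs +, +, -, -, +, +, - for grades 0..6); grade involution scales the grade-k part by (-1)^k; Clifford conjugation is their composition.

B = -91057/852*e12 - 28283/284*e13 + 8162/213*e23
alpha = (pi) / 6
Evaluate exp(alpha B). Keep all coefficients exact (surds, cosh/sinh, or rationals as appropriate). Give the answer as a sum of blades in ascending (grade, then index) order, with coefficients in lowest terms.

B^2 term by term: the squares give (-91057/852)^2*(e12)^2 + (-28283/284)^2*(e13)^2 + (8162/213)^2*(e23)^2 = 8291377249/725904*(-1) + 799928089/80656*(+1) + 66618244/45369*(+1) = -36 (each basis 2-blade squares to minus the product of its generators' squares); cross terms between blades sharing an index anticommute and cancel. So B^2 = -36.
B^2 = -36 — the series telescopes trigonometrically here: l = 6, alpha*l = pi, so exp(alpha B) = cos(pi) + (sin(pi)/6)*B = -1 + (0)*B.
Answer: -1


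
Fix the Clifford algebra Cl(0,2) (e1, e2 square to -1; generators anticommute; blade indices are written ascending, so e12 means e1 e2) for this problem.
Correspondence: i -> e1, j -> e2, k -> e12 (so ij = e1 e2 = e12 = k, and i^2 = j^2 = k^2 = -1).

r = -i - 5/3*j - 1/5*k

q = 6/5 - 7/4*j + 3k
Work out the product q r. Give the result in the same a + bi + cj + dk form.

In blades: q = 6/5 - 7/4*e2 + 3*e12, r = -e1 - 5/3*e2 - 1/5*e12.
Distribute q over r term by term (generator squares from the signature, products reordered to ascending indices): (6/5)*r = -6/5*e1 - 2*e2 - 6/25*e12; (-7/4*e2)*r = -35/12 + 7/20*e1 - 7/4*e12; (3*e12)*r = 3/5 + 5*e1 - 3*e2.
Sum: -139/60 + 83/20*e1 - 5*e2 - 199/100*e12; translating back through the correspondence:
Answer: -139/60 + 83/20*i - 5j - 199/100*k


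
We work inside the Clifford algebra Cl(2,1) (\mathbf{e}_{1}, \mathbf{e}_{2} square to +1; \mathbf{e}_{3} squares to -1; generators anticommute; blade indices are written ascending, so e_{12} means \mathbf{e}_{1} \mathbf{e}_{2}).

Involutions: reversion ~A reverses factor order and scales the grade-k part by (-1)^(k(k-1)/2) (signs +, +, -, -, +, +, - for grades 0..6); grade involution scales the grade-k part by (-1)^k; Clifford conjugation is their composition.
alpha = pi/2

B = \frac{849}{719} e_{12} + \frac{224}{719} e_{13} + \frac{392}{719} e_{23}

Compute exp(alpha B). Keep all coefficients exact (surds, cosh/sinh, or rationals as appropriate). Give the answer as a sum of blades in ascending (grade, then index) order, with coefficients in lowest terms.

B^2 term by term: the squares give (\frac{849}{719})^2*(e_{12})^2 + (\frac{224}{719})^2*(e_{13})^2 + (\frac{392}{719})^2*(e_{23})^2 = \frac{720801}{516961}*(-1) + \frac{50176}{516961}*(+1) + \frac{153664}{516961}*(+1) = -1 (each basis 2-blade squares to minus the product of its generators' squares); cross terms between blades sharing an index anticommute and cancel. So B^2 = -1.
B^2 = -1 — a negative square means the series sums to a rotation: l = 1, alpha*l = \frac{\pi}{2}, so exp(alpha B) = cos(\frac{\pi}{2}) + (sin(\frac{\pi}{2})/1)*B = 0 + (1)*B.
Answer: \frac{849}{719} e_{12} + \frac{224}{719} e_{13} + \frac{392}{719} e_{23}


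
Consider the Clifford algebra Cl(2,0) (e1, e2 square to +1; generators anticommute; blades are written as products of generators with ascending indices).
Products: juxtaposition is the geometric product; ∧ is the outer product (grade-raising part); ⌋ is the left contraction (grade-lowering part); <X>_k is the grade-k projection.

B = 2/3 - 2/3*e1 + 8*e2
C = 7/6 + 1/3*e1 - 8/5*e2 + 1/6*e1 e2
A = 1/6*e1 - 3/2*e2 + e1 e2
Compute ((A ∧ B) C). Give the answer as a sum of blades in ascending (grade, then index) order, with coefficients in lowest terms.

step 1: 1/9*e1 - e2 + e1 e2
step 2: 397/270 - 176/135*e1 - 40/27*e2 + 119/90*e1 e2
Answer: 397/270 - 176/135*e1 - 40/27*e2 + 119/90*e1 e2


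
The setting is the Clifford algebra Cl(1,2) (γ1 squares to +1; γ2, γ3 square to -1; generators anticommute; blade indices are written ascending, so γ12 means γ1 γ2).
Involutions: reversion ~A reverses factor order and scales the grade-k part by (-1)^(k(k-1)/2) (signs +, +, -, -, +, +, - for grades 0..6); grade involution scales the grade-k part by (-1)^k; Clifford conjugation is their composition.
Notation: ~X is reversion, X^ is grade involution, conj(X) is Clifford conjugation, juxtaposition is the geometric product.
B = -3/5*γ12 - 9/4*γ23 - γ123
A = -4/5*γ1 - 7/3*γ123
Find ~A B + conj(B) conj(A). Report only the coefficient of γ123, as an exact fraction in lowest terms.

first term: 7/3 + 21/4*γ1 + 12/25*γ2 - 7/5*γ3 + 4/5*γ23 + 9/5*γ123
second term: -7/3 + 21/4*γ1 - 12/25*γ2 - 7/5*γ3 - 4/5*γ23 + 9/5*γ123
Answer: 18/5


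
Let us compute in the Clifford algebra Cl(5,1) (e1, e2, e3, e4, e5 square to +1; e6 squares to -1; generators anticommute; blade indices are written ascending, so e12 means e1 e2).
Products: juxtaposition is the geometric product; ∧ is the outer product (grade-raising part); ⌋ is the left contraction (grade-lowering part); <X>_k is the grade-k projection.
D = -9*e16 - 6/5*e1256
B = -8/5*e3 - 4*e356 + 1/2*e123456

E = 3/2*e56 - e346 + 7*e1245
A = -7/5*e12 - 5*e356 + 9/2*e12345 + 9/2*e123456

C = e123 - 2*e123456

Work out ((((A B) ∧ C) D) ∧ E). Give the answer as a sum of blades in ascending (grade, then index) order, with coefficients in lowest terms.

step 1: 89/4 + 9/4*e6 + 8*e56 + 56/25*e123 + 31/2*e124 - 36/5*e1245 - 18*e1246 + 7/10*e3456 + 28/5*e12356 + 36/5*e12456
step 2: 89/4*e123 - 9/4*e1236 + 8*e12356 - 89/2*e123456
step 3: 48/5*e3 + 81/4*e23 - 267/5*e34 - 27/10*e35 + 72*e235 - 801/4*e236 + 267/10*e356 + 801/2*e2345
step 4: 72/5*e356 + 243/8*e2356 - 801/10*e3456 + 336/5*e12345
Answer: 72/5*e356 + 243/8*e2356 - 801/10*e3456 + 336/5*e12345


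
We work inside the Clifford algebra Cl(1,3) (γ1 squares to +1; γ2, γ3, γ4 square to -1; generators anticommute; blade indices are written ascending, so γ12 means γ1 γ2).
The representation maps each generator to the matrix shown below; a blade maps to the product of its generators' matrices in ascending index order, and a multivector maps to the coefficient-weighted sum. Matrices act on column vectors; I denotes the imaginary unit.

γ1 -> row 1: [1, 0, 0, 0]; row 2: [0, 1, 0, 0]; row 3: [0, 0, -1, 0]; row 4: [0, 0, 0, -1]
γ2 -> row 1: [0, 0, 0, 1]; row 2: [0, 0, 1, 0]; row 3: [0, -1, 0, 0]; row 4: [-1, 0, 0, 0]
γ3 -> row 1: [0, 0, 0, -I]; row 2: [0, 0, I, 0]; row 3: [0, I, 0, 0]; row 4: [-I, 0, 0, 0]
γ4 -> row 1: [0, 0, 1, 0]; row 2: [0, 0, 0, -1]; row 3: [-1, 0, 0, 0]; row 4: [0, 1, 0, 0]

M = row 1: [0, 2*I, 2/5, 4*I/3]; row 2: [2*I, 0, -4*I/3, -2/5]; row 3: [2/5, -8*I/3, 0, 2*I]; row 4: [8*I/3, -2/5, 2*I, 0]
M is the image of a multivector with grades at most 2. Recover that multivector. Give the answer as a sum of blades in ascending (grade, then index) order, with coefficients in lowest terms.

Method: the blade images are trace-orthogonal — tr(rho(e_A) rho(e_B)^-1) = 4 if A = B and 0 otherwise — and rho(e_A)^-1 = (e_A)^2 * rho(e_A) with (e_A)^2 = +1 or -1, so the coefficient of e_A in the preimage is (e_A)^2 * tr(M rho(e_A))/4.
Nonzero projections over blades of grade <= 2: γ3: (γ3)^2 = -1, tr(M rho(γ3)) = 8, coefficient -2; γ13: (γ13)^2 = +1, tr(M rho(γ13)) = 8/3, coefficient 2/3; γ14: (γ14)^2 = +1, tr(M rho(γ14)) = 8/5, coefficient 2/5; γ34: (γ34)^2 = -1, tr(M rho(γ34)) = 8, coefficient -2. Every other blade of grade <= 2 projects to 0.
Answer: -2*γ3 + 2/3*γ13 + 2/5*γ14 - 2*γ34


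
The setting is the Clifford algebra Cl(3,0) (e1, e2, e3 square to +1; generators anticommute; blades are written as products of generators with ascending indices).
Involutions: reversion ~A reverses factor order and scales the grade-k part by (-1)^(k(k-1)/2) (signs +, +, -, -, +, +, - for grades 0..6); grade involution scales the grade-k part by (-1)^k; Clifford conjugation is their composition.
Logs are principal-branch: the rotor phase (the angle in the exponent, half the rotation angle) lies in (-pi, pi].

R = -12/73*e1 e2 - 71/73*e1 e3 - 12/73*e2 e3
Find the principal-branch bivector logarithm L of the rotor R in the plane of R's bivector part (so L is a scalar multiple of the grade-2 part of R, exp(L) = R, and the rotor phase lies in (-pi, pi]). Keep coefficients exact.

The scalar part of R is 0, which pins the rotor phase on the principal branch; dividing the bivector part by the sine of that phase recovers the unit plane, and L is the phase times that plane.
Concretely: cos(phase) = 0 gives phase = ±pi/2, and since phase/sin(phase) is even the sign is immaterial: L = (phase/sin(phase)) * <R>_2 = (pi/2) * <R>_2.
Answer: -6*pi/73*e1 e2 - 71*pi/146*e1 e3 - 6*pi/73*e2 e3


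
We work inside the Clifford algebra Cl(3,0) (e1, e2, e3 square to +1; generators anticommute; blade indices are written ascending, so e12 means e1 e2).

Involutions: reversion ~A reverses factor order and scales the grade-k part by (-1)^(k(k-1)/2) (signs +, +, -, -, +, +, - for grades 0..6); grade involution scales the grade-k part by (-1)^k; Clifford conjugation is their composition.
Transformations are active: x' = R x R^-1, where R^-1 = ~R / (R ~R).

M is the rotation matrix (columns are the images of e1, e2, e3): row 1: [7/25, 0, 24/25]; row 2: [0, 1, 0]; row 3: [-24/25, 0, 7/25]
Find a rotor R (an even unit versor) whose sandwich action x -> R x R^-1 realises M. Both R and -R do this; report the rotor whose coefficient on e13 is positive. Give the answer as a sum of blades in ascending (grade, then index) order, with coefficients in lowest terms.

Method: write R = a + b12*e12 + b13*e13 + b23*e23 with a^2 + b12^2 + b13^2 + b23^2 = 1 (so R^-1 = ~R). Expanding the columns R e_j ~R gives tr M = 4a^2 - 1 and, from the antisymmetric part, M21 - M12 = -4a*b12, M13 - M31 = 4a*b13, M32 - M23 = -4a*b23.
Here tr M = 39/25, so a^2 = (1 + tr M)/4 = 16/25 and a = ±4/5. Taking a = 4/5: M21 - M12 = 0, M13 - M31 = 48/25, M32 - M23 = 0, giving b12 = 0, b13 = 3/5, b23 = 0, i.e. R = 4/5 + 3/5*e13.
Its e13 coefficient is already positive.
Answer: 4/5 + 3/5*e13. Sheet selection: the two-to-one cover makes ±R indistinguishable at the matrix level (trace 39/25), so uniqueness comes from the required sign on e13.


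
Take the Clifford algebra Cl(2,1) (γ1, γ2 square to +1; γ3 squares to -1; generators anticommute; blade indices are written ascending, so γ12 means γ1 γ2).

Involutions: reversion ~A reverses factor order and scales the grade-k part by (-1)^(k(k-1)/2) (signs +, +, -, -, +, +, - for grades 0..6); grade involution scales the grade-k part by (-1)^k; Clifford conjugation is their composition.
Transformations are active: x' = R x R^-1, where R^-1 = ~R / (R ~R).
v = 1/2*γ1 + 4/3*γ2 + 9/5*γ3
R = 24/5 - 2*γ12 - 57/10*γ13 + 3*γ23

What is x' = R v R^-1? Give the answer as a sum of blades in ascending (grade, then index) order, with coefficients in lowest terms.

~R = 24/5 + 2*γ12 + 57/10*γ13 - 3*γ23, and R ~R = -289/20, so R^-1 = ~R / (-289/20).
R v = 1499/150*γ1 + 2*γ2 + 749/100*γ3 + 11/2*γ123
Answer: -70161/14450*γ1 + 1454/867*γ2 - 37957/7225*γ3


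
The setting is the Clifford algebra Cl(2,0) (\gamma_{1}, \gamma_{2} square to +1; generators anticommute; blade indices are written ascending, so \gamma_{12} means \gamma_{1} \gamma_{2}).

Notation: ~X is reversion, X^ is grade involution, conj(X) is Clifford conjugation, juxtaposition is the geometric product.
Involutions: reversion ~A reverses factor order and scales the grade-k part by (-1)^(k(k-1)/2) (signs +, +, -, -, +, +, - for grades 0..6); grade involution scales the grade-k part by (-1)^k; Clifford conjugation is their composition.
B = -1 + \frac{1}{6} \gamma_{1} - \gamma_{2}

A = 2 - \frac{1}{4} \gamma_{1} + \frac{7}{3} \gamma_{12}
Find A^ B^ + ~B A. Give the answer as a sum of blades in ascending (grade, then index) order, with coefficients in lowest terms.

first term: -\frac{49}{24} + \frac{7}{4} \gamma_{1} + \frac{43}{18} \gamma_{2} - \frac{25}{12} \gamma_{12}
second term: -\frac{49}{24} + \frac{35}{12} \gamma_{1} - \frac{29}{18} \gamma_{2} - \frac{31}{12} \gamma_{12}
Answer: -\frac{49}{12} + \frac{14}{3} \gamma_{1} + \frac{7}{9} \gamma_{2} - \frac{14}{3} \gamma_{12}


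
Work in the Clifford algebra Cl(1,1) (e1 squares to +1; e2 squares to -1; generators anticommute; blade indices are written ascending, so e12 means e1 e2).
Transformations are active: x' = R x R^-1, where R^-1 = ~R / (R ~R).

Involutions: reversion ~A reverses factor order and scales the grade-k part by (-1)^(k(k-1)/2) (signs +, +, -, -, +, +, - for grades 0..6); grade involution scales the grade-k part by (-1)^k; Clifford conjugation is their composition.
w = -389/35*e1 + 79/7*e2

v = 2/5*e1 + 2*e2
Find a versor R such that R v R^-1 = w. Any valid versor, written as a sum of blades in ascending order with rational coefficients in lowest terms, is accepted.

Equal squares first: v^2 = w^2 = -96/25. Then v + w = -75/7*e1 + 93/7*e2 is a versor taking v to w, provided it is invertible.
Answer: -75/7*e1 + 93/7*e2


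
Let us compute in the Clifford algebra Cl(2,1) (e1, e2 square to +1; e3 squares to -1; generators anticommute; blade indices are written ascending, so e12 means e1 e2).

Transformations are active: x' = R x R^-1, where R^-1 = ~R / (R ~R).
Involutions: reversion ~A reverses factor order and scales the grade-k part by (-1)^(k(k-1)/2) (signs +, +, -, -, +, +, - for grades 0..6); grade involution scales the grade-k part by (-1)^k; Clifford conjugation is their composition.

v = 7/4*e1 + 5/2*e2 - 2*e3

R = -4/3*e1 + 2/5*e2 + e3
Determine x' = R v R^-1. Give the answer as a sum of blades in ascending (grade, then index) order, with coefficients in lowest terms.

~R = -4/3*e1 + 2/5*e2 + e3, and R ~R = 211/225, so R^-1 = ~R / (211/225).
R v = 2/3 - 121/30*e12 + 11/12*e13 - 33/10*e23
Answer: -3077/844*e1 - 815/422*e2 + 722/211*e3


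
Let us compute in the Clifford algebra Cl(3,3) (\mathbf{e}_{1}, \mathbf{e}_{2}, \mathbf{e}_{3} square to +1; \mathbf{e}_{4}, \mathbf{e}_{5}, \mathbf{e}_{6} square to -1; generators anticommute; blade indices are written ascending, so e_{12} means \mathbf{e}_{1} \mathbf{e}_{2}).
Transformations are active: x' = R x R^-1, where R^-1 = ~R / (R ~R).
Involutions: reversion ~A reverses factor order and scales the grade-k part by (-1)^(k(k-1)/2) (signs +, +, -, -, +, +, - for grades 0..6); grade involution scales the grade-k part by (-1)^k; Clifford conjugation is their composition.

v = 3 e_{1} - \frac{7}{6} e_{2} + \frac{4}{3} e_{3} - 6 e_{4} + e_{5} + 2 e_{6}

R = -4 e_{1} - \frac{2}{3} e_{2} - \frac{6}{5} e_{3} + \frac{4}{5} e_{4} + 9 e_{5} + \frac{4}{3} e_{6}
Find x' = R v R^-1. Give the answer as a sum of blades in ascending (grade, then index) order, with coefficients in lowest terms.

~R = -4 e_{1} - \frac{2}{3} e_{2} - \frac{6}{5} e_{3} + \frac{4}{5} e_{4} + 9 e_{5} + \frac{4}{3} e_{6}, and R ~R = -\frac{983}{15}, so R^-1 = ~R / (-\frac{983}{15}).
R v = -\frac{886}{45} + \frac{20}{3} e_{12} - \frac{26}{15} e_{13} + \frac{108}{5} e_{14} - 31 e_{15} - 12 e_{16} - \frac{103}{45} e_{23} + \frac{74}{15} e_{24} + \frac{59}{6} e_{25} + \frac{2}{9} e_{26} + \frac{92}{15} e_{34} - \frac{66}{5} e_{35} - \frac{188}{45} e_{36} + \frac{274}{5} e_{45} + \frac{48}{5} e_{46} + \frac{50}{3} e_{56}
Answer: -\frac{15935}{2949} e_{1} + \frac{13555}{17694} e_{2} - \frac{30292}{14745} e_{3} + \frac{95558}{14745} e_{4} + \frac{4333}{983} e_{5} - \frac{10606}{8847} e_{6}


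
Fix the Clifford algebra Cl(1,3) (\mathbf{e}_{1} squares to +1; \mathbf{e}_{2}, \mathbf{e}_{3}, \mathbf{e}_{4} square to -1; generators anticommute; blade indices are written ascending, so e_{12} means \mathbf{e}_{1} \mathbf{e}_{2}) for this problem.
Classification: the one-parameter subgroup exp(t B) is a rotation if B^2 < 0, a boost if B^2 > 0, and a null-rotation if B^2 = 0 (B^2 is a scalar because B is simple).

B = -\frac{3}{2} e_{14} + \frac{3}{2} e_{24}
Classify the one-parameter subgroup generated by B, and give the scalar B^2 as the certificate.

B^2 term by term: the squares give (-\frac{3}{2})^2*(e_{14})^2 + (\frac{3}{2})^2*(e_{24})^2 = \frac{9}{4}*(+1) + \frac{9}{4}*(-1) = 0 (each basis 2-blade squares to minus the product of its generators' squares); cross terms between blades sharing an index anticommute and cancel. So B^2 = 0.
Answer: null-rotation, certificate B^2 = 0. Check the certificate: B^2 = 0, and that sign is decisive whatever form B takes.


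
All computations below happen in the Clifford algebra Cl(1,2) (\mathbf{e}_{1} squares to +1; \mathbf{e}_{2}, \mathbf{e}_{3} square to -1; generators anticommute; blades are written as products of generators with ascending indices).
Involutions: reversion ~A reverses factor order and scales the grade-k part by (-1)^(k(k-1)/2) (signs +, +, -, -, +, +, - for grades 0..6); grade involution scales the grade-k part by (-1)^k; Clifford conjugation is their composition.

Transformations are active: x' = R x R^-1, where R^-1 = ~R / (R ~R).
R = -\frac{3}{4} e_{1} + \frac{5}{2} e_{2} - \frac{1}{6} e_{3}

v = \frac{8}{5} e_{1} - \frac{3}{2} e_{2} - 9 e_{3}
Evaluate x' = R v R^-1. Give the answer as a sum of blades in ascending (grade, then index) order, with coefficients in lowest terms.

~R = -\frac{3}{4} e_{1} + \frac{5}{2} e_{2} - \frac{1}{6} e_{3}, and R ~R = -\frac{823}{144}, so R^-1 = ~R / (-\frac{823}{144}).
R v = \frac{21}{20} - \frac{23}{8} e_{1} e_{2} + \frac{421}{60} e_{1} e_{3} - \frac{91}{4} e_{2} e_{3}
Answer: -\frac{1090}{823} e_{1} + \frac{957}{1646} e_{2} + \frac{37287}{4115} e_{3}


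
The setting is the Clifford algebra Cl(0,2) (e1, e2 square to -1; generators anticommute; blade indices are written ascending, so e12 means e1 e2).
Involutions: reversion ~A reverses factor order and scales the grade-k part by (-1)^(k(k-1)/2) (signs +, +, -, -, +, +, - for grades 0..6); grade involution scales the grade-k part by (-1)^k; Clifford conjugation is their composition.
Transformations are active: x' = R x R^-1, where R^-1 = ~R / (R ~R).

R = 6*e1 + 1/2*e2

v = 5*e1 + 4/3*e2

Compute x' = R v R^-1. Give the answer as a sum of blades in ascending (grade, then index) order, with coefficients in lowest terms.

~R = 6*e1 + 1/2*e2, and R ~R = -145/4, so R^-1 = ~R / (-145/4).
R v = -92/3 + 11/2*e12
Answer: 747/145*e1 - 212/435*e2


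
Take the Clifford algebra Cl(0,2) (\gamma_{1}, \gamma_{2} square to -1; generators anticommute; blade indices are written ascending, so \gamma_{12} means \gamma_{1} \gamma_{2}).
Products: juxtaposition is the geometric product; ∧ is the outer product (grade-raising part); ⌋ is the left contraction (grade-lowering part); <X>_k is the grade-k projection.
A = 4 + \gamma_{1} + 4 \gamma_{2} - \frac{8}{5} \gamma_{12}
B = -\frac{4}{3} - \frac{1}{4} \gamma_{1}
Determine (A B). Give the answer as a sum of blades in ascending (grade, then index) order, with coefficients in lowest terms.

step 1: -\frac{61}{12} - \frac{7}{3} \gamma_{1} - \frac{74}{15} \gamma_{2} + \frac{47}{15} \gamma_{12}
Answer: -\frac{61}{12} - \frac{7}{3} \gamma_{1} - \frac{74}{15} \gamma_{2} + \frac{47}{15} \gamma_{12}


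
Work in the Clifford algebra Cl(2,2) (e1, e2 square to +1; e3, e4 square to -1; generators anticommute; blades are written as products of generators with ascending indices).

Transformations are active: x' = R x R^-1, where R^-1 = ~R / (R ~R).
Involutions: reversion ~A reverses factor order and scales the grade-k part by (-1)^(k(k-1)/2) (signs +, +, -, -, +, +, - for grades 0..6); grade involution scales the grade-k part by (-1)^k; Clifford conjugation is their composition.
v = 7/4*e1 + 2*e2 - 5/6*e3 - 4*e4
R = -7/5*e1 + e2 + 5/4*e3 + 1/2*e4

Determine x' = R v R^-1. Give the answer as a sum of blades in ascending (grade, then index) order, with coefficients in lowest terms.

~R = -7/5*e1 + e2 + 5/4*e3 + 1/2*e4, and R ~R = 459/400, so R^-1 = ~R / (459/400).
R v = 311/120 - 91/20*e1 e2 - 49/48*e1 e3 + 189/40*e1 e4 - 10/3*e2 e3 - 5*e2 e4 - 55/12*e3 e4
Answer: -44471/5508*e1 + 3466/1377*e2 + 17845/2754*e3 + 8618/1377*e4
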